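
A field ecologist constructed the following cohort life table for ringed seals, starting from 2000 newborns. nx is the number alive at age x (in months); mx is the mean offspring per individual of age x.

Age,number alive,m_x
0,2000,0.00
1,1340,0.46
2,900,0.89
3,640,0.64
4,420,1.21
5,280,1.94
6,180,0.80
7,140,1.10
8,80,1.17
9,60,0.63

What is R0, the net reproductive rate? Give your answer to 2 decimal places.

1.65

lx = nx/n0 = nx/2000: 1, 0.67, 0.45, 0.32, 0.21, 0.14, 0.09, 0.07, 0.04, 0.03
lx·mx by age: 0, 0.3082, 0.4005, 0.2048, 0.2541, 0.2716, 0.072, 0.077, 0.0468, 0.0189
R0 = Σ lx·mx = 1.6539 → 1.65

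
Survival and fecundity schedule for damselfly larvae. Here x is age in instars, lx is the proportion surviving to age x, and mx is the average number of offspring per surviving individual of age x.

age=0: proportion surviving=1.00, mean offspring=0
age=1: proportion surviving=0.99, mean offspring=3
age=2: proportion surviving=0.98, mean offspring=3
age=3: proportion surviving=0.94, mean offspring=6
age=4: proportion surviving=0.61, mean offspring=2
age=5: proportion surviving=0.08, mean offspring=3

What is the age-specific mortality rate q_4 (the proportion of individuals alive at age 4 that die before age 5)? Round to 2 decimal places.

0.87

q_4 = (l_4 − l_5) / l_4 = (0.61 − 0.08) / 0.61
     = 0.53 / 0.61 = 0.868852… → 0.87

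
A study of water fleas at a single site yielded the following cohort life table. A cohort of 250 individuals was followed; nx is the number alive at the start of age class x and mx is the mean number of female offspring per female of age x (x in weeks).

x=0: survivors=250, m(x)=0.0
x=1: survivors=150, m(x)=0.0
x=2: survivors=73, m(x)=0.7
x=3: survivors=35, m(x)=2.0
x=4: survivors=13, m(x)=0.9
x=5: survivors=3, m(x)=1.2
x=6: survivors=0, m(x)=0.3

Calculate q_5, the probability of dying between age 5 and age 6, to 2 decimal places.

lx = nx/n0 = nx/250: 1, 0.6, 0.292, 0.14, 0.052, 0.012, 0
q_5 = (l_5 − l_6) / l_5 = (0.012 − 0) / 0.012
     = 0.012 / 0.012 = 1 → 1.00

1.00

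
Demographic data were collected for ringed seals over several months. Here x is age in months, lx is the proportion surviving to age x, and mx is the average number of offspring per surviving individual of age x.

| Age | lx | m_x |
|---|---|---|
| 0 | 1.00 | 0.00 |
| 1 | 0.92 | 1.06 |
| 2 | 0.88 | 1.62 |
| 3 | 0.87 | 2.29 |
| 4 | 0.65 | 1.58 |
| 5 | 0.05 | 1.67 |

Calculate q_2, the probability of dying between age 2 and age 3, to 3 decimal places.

q_2 = (l_2 − l_3) / l_2 = (0.88 − 0.87) / 0.88
     = 0.01 / 0.88 = 0.011364… → 0.011

0.011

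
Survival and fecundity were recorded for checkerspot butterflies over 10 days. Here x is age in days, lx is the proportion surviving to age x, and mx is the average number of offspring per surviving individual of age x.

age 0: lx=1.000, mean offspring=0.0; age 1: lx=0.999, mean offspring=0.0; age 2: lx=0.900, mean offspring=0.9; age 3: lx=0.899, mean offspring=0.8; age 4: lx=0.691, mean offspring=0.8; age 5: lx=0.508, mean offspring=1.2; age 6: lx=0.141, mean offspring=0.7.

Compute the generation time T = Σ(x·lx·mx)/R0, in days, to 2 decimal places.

lx·mx: 0, 0, 0.81, 0.7192, 0.5528, 0.6096, 0.0987 → R0 = 2.7903
x·lx·mx: 0, 0, 1.62, 2.1576, 2.2112, 3.048, 0.5922 → Σ = 9.629
T = 9.629 / 2.7903 = 3.450883… → 3.45

3.45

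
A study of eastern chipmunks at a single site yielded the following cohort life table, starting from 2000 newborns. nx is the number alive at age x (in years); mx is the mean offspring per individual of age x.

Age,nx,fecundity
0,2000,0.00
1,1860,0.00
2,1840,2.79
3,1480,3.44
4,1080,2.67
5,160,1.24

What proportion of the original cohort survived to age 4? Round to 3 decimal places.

0.540

l_4 = n_4/n_0 = 1080/2000 = 0.54 → 0.540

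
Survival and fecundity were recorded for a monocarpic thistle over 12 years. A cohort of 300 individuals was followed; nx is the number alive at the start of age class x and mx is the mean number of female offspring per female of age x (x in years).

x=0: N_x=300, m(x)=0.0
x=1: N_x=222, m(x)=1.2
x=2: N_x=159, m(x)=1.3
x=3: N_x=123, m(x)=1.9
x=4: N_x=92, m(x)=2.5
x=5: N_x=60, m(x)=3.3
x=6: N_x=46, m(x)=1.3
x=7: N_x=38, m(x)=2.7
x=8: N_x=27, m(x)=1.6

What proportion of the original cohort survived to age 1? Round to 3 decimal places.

0.740

l_1 = n_1/n_0 = 222/300 = 0.74 → 0.740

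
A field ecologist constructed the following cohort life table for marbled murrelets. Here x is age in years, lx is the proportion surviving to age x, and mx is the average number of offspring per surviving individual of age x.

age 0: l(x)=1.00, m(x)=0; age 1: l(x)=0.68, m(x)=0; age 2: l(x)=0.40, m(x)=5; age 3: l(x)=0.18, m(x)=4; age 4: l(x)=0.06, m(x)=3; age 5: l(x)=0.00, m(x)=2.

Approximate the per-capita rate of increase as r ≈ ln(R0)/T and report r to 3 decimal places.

0.449

R0 = Σ lx·mx = 0 + 0 + 2 + 0.72 + 0.18 + 0 = 2.9
Σ x·lx·mx = 6.88; T = 6.88/2.9 = 2.37241…
r ≈ ln(R0)/T = ln(2.9)/2.37241… = 0.44879… → 0.449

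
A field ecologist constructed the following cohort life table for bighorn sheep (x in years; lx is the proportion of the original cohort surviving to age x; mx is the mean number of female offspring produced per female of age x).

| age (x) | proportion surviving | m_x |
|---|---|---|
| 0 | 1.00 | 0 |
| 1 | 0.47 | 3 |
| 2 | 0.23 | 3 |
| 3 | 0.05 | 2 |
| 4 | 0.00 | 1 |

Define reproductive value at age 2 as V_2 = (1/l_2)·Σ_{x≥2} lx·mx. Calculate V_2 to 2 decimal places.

lx·mx for x ≥ 2: 0.69, 0.1, 0 → sum = 0.79
V_2 = 0.79 / l_2 = 0.79 / 0.23 = 3.434783… → 3.43

3.43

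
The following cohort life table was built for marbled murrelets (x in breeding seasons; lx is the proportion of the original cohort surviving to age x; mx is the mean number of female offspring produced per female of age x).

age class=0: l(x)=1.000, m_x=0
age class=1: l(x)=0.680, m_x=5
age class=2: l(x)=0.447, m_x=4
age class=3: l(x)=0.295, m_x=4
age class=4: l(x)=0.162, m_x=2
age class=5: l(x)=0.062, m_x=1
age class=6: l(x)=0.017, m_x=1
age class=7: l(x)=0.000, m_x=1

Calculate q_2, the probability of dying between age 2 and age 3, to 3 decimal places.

0.340

q_2 = (l_2 − l_3) / l_2 = (0.447 − 0.295) / 0.447
     = 0.152 / 0.447 = 0.340045… → 0.340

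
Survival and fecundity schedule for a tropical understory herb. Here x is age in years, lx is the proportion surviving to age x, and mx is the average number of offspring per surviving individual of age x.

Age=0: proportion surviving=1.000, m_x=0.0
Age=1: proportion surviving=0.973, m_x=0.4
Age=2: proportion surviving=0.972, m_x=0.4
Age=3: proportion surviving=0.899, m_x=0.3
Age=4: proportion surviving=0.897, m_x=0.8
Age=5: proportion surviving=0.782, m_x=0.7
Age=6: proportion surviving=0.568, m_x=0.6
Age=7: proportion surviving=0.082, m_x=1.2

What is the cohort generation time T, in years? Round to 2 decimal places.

3.75

lx·mx: 0, 0.3892, 0.3888, 0.2697, 0.7176, 0.5474, 0.3408, 0.0984 → R0 = 2.7519
x·lx·mx: 0, 0.3892, 0.7776, 0.8091, 2.8704, 2.737, 2.0448, 0.6888 → Σ = 10.3169
T = 10.3169 / 2.7519 = 3.74901… → 3.75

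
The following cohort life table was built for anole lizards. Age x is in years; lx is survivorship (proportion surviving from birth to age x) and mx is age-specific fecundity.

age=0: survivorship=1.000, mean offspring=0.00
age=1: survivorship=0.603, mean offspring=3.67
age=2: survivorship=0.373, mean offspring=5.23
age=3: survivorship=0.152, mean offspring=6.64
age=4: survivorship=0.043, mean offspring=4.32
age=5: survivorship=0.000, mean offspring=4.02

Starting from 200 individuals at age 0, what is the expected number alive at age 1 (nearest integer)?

121

Expected survivors = N0 · l_1 = 200 × 0.603 = 120.6 → 121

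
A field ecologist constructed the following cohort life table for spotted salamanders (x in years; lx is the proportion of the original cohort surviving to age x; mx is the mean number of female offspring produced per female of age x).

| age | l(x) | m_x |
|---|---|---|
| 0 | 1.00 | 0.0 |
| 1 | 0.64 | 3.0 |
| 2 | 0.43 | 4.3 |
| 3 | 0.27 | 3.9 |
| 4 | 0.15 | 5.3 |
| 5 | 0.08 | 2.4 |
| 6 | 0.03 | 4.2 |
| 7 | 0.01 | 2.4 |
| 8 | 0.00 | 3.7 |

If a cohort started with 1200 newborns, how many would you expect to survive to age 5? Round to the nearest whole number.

96

Expected survivors = N0 · l_5 = 1200 × 0.08 = 96 → 96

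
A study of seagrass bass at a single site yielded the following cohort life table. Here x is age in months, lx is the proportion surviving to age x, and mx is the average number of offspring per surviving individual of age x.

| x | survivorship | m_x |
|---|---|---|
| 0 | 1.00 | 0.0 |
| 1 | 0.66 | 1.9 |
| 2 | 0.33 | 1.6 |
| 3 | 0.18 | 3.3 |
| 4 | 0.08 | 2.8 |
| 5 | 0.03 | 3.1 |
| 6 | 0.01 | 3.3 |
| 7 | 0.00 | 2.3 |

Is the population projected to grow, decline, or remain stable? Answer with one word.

R0 = Σ lx·mx = 0 + 1.254 + 0.528 + 0.594 + 0.224 + 0.093 + 0.033 + 0 = 2.726
R0 > 1, so the population is growing.

growing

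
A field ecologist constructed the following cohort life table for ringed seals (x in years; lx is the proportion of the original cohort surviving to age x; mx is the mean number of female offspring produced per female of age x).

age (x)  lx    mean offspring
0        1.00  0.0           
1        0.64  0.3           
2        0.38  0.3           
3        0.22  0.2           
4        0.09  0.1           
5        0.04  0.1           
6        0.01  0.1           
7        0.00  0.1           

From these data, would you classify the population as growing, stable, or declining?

declining

R0 = Σ lx·mx = 0 + 0.192 + 0.114 + 0.044 + 0.009 + 0.004 + 0.001 + 0 = 0.364
R0 < 1, so the population is declining.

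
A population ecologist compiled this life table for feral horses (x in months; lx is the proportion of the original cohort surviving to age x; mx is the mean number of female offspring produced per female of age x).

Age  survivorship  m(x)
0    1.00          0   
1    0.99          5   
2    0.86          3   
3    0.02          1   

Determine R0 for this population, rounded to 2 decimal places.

7.55

lx·mx by age: 0, 4.95, 2.58, 0.02
R0 = Σ lx·mx = 7.55 → 7.55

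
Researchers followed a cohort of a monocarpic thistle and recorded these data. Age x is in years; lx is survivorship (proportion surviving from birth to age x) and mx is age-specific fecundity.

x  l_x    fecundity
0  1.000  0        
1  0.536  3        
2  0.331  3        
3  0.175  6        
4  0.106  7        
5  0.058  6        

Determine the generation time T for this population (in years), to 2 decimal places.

lx·mx: 0, 1.608, 0.993, 1.05, 0.742, 0.348 → R0 = 4.741
x·lx·mx: 0, 1.608, 1.986, 3.15, 2.968, 1.74 → Σ = 11.452
T = 11.452 / 4.741 = 2.415524… → 2.42

2.42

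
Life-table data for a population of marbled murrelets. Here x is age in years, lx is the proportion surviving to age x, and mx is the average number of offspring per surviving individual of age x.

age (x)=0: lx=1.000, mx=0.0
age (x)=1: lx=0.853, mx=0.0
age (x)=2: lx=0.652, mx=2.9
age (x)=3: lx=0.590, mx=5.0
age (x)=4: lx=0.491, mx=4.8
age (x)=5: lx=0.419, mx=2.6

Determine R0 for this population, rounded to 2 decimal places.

8.29

lx·mx by age: 0, 0, 1.8908, 2.95, 2.3568, 1.0894
R0 = Σ lx·mx = 8.287 → 8.29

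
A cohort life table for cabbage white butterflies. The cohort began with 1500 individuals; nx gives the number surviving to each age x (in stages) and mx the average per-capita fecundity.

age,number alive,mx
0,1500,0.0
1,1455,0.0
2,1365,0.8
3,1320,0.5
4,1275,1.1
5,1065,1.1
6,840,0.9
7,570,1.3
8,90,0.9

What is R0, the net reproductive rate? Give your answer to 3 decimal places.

3.936

lx = nx/n0 = nx/1500: 1, 0.97, 0.91, 0.88, 0.85, 0.71, 0.56, 0.38, 0.06
lx·mx by age: 0, 0, 0.728, 0.44, 0.935, 0.781, 0.504, 0.494, 0.054
R0 = Σ lx·mx = 3.936 → 3.936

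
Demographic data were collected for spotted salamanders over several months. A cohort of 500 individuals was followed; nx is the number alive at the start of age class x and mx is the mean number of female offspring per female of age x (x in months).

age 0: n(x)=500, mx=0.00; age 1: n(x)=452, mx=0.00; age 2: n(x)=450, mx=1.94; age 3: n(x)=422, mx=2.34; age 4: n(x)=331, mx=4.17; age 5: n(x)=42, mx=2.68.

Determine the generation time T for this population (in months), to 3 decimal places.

3.218

lx = nx/n0 = nx/500: 1, 0.904, 0.9, 0.844, 0.662, 0.084
lx·mx: 0, 0, 1.746, 1.97496, 2.76054, 0.22512 → R0 = 6.70662
x·lx·mx: 0, 0, 3.492, 5.92488, 11.04216, 1.1256 → Σ = 21.58464
T = 21.58464 / 6.70662 = 3.218408… → 3.218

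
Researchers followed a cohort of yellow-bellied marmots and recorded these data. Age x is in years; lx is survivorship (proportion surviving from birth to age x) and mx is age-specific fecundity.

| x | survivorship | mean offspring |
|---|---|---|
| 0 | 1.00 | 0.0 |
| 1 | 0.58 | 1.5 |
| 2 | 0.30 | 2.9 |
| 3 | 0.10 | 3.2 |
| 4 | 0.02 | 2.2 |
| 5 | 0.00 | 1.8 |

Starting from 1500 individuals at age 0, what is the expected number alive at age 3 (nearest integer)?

150

Expected survivors = N0 · l_3 = 1500 × 0.10 = 150 → 150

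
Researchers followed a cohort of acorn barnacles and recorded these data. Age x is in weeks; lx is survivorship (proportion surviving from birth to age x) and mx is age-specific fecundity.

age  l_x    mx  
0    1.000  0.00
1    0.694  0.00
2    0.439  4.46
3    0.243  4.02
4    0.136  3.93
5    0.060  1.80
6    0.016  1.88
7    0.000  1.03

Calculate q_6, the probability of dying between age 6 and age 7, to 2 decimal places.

1.00

q_6 = (l_6 − l_7) / l_6 = (0.016 − 0) / 0.016
     = 0.016 / 0.016 = 1 → 1.00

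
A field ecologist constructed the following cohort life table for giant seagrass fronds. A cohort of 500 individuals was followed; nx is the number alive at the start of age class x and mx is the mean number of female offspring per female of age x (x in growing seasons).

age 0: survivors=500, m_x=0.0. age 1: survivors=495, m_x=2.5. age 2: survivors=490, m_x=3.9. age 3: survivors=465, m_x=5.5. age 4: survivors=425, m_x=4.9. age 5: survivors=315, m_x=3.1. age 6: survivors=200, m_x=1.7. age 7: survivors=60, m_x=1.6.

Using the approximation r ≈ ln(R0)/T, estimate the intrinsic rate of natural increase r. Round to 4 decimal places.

lx = nx/n0 = nx/500: 1, 0.99, 0.98, 0.93, 0.85, 0.63, 0.4, 0.12
R0 = Σ lx·mx = 0 + 2.475 + 3.822 + 5.115 + 4.165 + 1.953 + 0.68 + 0.192 = 18.402
Σ x·lx·mx = 57.313; T = 57.313/18.402 = 3.1145…
r ≈ ln(R0)/T = ln(18.402)/3.1145… = 0.93513… → 0.9351

0.9351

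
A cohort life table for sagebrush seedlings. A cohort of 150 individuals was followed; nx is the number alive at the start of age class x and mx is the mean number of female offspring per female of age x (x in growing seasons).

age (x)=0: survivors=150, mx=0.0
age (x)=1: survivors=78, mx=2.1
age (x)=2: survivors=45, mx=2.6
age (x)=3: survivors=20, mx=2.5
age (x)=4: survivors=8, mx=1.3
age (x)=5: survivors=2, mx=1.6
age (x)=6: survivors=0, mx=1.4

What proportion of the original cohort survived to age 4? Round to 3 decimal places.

0.053

l_4 = n_4/n_0 = 8/150 = 0.053333… → 0.053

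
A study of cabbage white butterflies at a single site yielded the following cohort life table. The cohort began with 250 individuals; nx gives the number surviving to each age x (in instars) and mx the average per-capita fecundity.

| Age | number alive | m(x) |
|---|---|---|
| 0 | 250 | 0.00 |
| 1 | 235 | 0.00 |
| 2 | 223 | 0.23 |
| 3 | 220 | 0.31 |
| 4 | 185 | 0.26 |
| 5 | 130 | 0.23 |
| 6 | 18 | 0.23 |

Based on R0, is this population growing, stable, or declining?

declining

lx = nx/n0 = nx/250: 1, 0.94, 0.892, 0.88, 0.74, 0.52, 0.072
R0 = Σ lx·mx = 0 + 0 + 0.20516 + 0.2728 + 0.1924 + 0.1196 + 0.01656 = 0.80652
R0 < 1, so the population is declining.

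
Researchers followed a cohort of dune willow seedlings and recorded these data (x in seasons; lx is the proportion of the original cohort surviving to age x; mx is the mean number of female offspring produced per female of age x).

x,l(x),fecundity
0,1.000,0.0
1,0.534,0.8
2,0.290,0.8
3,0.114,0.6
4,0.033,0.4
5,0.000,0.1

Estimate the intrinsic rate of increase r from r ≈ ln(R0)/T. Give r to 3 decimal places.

R0 = Σ lx·mx = 0 + 0.4272 + 0.232 + 0.0684 + 0.0132 + 0 = 0.7408
Σ x·lx·mx = 1.1492; T = 1.1492/0.7408 = 1.5513…
r ≈ ln(R0)/T = ln(0.7408)/1.5513… = -0.1934… → -0.193

-0.193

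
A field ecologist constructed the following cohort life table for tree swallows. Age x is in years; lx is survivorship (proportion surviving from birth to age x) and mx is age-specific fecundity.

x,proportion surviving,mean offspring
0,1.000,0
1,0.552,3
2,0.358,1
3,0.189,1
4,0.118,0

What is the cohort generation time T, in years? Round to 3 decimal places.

lx·mx: 0, 1.656, 0.358, 0.189, 0 → R0 = 2.203
x·lx·mx: 0, 1.656, 0.716, 0.567, 0 → Σ = 2.939
T = 2.939 / 2.203 = 1.33409… → 1.334

1.334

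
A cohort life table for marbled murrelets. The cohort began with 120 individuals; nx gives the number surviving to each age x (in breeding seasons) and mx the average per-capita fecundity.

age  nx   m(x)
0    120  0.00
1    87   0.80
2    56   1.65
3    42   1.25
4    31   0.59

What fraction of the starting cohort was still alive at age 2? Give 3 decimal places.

l_2 = n_2/n_0 = 56/120 = 0.466667… → 0.467

0.467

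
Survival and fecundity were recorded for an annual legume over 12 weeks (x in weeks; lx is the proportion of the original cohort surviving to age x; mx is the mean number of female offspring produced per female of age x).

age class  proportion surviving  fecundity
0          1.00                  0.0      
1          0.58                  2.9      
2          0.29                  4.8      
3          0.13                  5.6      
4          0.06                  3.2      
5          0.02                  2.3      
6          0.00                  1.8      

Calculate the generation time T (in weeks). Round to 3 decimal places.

lx·mx: 0, 1.682, 1.392, 0.728, 0.192, 0.046, 0 → R0 = 4.04
x·lx·mx: 0, 1.682, 2.784, 2.184, 0.768, 0.23, 0 → Σ = 7.648
T = 7.648 / 4.04 = 1.893069… → 1.893

1.893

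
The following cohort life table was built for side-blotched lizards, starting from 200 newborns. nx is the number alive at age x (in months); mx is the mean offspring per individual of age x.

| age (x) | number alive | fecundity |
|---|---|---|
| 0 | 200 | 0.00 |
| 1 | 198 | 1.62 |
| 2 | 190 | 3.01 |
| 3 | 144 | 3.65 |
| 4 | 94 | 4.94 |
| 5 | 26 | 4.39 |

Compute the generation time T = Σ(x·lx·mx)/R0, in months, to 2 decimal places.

2.74

lx = nx/n0 = nx/200: 1, 0.99, 0.95, 0.72, 0.47, 0.13
lx·mx: 0, 1.6038, 2.8595, 2.628, 2.3218, 0.5707 → R0 = 9.9838
x·lx·mx: 0, 1.6038, 5.719, 7.884, 9.2872, 2.8535 → Σ = 27.3475
T = 27.3475 / 9.9838 = 2.739187… → 2.74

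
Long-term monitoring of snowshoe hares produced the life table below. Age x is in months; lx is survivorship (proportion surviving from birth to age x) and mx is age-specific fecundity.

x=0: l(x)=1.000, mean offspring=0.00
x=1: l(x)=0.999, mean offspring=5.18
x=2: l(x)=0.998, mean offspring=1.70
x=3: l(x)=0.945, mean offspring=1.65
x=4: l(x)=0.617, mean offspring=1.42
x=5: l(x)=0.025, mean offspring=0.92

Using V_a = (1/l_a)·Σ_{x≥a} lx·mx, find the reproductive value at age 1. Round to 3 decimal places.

lx·mx for x ≥ 1: 5.17482, 1.6966, 1.55925, 0.87614, 0.023 → sum = 9.32981
V_1 = 9.32981 / l_1 = 9.32981 / 0.999 = 9.339149… → 9.339

9.339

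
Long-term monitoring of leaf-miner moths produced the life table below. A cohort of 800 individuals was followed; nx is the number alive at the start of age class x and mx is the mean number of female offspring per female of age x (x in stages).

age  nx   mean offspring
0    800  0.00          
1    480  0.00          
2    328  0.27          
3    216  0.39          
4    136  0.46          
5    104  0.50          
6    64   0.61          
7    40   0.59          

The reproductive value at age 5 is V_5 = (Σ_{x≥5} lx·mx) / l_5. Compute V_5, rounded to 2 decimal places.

lx = nx/n0 = nx/800: 1, 0.6, 0.41, 0.27, 0.17, 0.13, 0.08, 0.05
lx·mx for x ≥ 5: 0.065, 0.0488, 0.0295 → sum = 0.1433
V_5 = 0.1433 / l_5 = 0.1433 / 0.13 = 1.102308… → 1.10

1.10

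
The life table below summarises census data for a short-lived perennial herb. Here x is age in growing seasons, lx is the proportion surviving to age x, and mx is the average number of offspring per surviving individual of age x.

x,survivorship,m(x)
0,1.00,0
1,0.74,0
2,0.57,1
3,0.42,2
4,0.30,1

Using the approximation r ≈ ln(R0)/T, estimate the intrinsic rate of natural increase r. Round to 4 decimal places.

0.1888

R0 = Σ lx·mx = 0 + 0 + 0.57 + 0.84 + 0.3 = 1.71
Σ x·lx·mx = 4.86; T = 4.86/1.71 = 2.84211…
r ≈ ln(R0)/T = ln(1.71)/2.84211… = 0.188766… → 0.1888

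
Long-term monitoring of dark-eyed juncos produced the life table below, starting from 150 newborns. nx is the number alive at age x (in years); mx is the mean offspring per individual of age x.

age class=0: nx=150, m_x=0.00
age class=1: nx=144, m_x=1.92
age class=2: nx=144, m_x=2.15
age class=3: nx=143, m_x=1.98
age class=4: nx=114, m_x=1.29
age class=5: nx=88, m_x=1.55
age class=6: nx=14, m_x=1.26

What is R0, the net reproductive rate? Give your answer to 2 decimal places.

lx = nx/n0 = nx/150: 1, 0.96, 0.96, 0.95333…, 0.76, 0.58667…, 0.09333…
lx·mx by age: 0, 1.8432, 2.064, 1.8876…, 0.9804, 0.909333…, 0.1176…
R0 = Σ lx·mx = 7.802133… → 7.80

7.80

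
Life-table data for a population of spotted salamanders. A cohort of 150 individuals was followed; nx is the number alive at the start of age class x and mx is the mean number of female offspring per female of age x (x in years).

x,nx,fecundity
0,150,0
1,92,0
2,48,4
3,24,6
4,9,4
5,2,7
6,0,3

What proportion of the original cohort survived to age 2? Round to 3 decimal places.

0.320

l_2 = n_2/n_0 = 48/150 = 0.32 → 0.320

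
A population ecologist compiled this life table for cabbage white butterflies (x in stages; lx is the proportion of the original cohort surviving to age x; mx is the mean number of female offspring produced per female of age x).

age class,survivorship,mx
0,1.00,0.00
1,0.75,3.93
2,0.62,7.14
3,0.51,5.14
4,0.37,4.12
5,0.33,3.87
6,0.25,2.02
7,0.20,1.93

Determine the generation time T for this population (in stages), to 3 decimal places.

2.767

lx·mx: 0, 2.9475, 4.4268, 2.6214, 1.5244, 1.2771, 0.505, 0.386 → R0 = 13.6882
x·lx·mx: 0, 2.9475, 8.8536, 7.8642, 6.0976, 6.3855, 3.03, 2.702 → Σ = 37.8804
T = 37.8804 / 13.6882 = 2.767376… → 2.767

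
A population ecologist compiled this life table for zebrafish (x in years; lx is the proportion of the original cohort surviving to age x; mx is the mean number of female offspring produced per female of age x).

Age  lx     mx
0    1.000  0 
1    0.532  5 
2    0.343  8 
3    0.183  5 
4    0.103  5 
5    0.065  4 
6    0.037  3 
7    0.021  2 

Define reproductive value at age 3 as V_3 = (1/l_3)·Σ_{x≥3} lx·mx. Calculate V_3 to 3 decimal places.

lx·mx for x ≥ 3: 0.915, 0.515, 0.26, 0.111, 0.042 → sum = 1.843
V_3 = 1.843 / l_3 = 1.843 / 0.183 = 10.071038… → 10.071

10.071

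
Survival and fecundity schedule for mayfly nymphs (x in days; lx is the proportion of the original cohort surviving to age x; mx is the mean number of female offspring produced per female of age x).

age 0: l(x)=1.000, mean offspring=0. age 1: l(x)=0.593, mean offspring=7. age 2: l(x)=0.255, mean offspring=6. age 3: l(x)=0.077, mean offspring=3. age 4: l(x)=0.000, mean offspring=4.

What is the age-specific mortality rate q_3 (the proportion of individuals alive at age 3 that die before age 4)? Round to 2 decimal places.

1.00

q_3 = (l_3 − l_4) / l_3 = (0.077 − 0) / 0.077
     = 0.077 / 0.077 = 1 → 1.00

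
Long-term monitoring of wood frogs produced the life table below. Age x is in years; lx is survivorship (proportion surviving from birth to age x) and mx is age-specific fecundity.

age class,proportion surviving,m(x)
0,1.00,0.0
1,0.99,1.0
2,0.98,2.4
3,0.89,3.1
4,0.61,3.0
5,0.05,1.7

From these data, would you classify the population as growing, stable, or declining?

growing

R0 = Σ lx·mx = 0 + 0.99 + 2.352 + 2.759 + 1.83 + 0.085 = 8.016
R0 > 1, so the population is growing.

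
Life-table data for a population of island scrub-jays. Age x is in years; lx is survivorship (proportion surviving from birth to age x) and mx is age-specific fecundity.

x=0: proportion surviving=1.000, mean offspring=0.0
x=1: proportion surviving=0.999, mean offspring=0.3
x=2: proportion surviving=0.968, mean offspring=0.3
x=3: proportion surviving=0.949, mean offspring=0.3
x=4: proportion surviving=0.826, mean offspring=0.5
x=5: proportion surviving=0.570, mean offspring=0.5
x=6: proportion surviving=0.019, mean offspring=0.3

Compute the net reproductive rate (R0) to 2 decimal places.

1.58

lx·mx by age: 0, 0.2997, 0.2904, 0.2847, 0.413, 0.285, 0.0057
R0 = Σ lx·mx = 1.5785 → 1.58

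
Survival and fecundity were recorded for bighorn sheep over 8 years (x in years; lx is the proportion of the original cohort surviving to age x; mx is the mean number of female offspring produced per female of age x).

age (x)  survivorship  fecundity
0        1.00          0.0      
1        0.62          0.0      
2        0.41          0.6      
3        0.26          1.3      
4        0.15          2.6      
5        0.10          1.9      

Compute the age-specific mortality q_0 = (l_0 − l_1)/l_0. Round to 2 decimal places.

0.38

q_0 = (l_0 − l_1) / l_0 = (1 − 0.62) / 1
     = 0.38 / 1 = 0.38 → 0.38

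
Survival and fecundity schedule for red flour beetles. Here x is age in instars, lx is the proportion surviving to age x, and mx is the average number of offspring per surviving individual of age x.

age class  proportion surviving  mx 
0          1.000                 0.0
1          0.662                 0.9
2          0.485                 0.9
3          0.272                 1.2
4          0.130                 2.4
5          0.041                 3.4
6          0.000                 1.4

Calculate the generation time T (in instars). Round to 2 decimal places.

lx·mx: 0, 0.5958, 0.4365, 0.3264, 0.312, 0.1394, 0 → R0 = 1.8101
x·lx·mx: 0, 0.5958, 0.873, 0.9792, 1.248, 0.697, 0 → Σ = 4.393
T = 4.393 / 1.8101 = 2.426938… → 2.43

2.43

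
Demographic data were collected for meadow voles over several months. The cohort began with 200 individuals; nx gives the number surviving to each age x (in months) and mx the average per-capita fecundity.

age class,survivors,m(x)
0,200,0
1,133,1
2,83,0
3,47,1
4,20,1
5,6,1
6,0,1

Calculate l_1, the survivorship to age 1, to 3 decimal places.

l_1 = n_1/n_0 = 133/200 = 0.665 → 0.665

0.665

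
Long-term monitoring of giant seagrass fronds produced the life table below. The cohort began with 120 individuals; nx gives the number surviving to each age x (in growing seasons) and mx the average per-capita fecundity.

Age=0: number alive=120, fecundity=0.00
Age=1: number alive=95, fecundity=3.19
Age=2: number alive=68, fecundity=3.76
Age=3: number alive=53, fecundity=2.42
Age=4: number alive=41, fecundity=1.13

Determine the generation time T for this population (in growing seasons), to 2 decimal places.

lx = nx/n0 = nx/120: 1, 0.79167…, 0.56667…, 0.44167…, 0.34167…
lx·mx: 0, 2.525417…, 2.130667…, 1.068833…, 0.386083… → R0 = 6.111…
x·lx·mx: 0, 2.525417…, 4.261333…, 3.2065…, 1.544333… → Σ = 11.537583…
T = 11.537583… / 6.111… = 1.888003… → 1.89

1.89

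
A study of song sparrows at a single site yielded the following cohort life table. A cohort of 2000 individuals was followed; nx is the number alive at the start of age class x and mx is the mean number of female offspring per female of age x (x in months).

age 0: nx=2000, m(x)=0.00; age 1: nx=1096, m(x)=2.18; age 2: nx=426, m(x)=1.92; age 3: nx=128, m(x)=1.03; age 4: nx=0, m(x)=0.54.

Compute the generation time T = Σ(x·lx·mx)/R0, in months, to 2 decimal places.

lx = nx/n0 = nx/2000: 1, 0.548, 0.213, 0.064, 0
lx·mx: 0, 1.19464, 0.40896, 0.06592, 0 → R0 = 1.66952
x·lx·mx: 0, 1.19464, 0.81792, 0.19776, 0 → Σ = 2.21032
T = 2.21032 / 1.66952 = 1.323925… → 1.32

1.32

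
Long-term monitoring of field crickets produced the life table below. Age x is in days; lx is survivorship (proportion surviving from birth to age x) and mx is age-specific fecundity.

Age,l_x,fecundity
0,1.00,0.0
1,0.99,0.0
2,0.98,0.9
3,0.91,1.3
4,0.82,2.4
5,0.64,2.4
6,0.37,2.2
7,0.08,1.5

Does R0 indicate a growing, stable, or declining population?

R0 = Σ lx·mx = 0 + 0 + 0.882 + 1.183 + 1.968 + 1.536 + 0.814 + 0.12 = 6.503
R0 > 1, so the population is growing.

growing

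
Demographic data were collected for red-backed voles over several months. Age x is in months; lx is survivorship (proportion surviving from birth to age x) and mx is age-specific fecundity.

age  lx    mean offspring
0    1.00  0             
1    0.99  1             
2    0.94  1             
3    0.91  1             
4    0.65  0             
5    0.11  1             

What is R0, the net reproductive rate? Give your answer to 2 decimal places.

lx·mx by age: 0, 0.99, 0.94, 0.91, 0, 0.11
R0 = Σ lx·mx = 2.95 → 2.95

2.95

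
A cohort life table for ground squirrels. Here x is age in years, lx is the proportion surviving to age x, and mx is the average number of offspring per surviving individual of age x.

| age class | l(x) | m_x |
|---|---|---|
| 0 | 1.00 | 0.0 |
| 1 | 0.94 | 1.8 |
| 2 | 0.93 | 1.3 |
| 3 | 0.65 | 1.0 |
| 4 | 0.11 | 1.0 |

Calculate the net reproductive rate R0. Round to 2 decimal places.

3.66

lx·mx by age: 0, 1.692, 1.209, 0.65, 0.11
R0 = Σ lx·mx = 3.661 → 3.66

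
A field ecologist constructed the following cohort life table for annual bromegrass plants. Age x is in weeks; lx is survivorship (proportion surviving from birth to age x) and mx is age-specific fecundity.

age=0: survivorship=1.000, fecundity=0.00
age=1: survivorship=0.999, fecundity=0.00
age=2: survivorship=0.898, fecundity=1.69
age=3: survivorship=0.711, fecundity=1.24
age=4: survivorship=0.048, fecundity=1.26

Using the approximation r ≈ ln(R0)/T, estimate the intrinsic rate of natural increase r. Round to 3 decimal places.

0.374

R0 = Σ lx·mx = 0 + 0 + 1.51762 + 0.88164 + 0.06048 = 2.45974
Σ x·lx·mx = 5.92208; T = 5.92208/2.45974 = 2.4076…
r ≈ ln(R0)/T = ln(2.45974)/2.4076… = 0.37384… → 0.374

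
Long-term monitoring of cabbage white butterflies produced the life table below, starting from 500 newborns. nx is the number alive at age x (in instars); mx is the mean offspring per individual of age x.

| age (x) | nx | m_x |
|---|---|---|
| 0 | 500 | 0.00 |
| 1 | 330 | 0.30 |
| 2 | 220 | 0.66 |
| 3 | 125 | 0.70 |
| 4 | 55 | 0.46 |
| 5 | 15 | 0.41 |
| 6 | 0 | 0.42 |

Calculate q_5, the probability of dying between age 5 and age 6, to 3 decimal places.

1.000

lx = nx/n0 = nx/500: 1, 0.66, 0.44, 0.25, 0.11, 0.03, 0
q_5 = (l_5 − l_6) / l_5 = (0.03 − 0) / 0.03
     = 0.03 / 0.03 = 1 → 1.000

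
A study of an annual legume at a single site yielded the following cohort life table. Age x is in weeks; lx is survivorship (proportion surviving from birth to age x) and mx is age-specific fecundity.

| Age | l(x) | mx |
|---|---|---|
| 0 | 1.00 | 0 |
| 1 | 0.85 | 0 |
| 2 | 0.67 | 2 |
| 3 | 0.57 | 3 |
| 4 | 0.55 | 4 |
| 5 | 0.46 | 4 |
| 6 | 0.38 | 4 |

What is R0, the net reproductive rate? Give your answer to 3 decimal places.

8.610

lx·mx by age: 0, 0, 1.34, 1.71, 2.2, 1.84, 1.52
R0 = Σ lx·mx = 8.61 → 8.610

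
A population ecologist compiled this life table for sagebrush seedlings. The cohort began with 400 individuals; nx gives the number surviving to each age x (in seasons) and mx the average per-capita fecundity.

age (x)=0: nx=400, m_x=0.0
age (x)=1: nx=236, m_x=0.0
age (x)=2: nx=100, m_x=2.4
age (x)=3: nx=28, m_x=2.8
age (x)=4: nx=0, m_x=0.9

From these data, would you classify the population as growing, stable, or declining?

lx = nx/n0 = nx/400: 1, 0.59, 0.25, 0.07, 0
R0 = Σ lx·mx = 0 + 0 + 0.6 + 0.196 + 0 = 0.796
R0 < 1, so the population is declining.

declining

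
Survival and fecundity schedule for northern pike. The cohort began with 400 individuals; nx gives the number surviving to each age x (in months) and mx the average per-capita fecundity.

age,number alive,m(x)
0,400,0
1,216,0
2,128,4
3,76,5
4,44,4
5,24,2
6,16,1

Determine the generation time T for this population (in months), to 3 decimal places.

2.830

lx = nx/n0 = nx/400: 1, 0.54, 0.32, 0.19, 0.11, 0.06, 0.04
lx·mx: 0, 0, 1.28, 0.95, 0.44, 0.12, 0.04 → R0 = 2.83
x·lx·mx: 0, 0, 2.56, 2.85, 1.76, 0.6, 0.24 → Σ = 8.01
T = 8.01 / 2.83 = 2.830389… → 2.830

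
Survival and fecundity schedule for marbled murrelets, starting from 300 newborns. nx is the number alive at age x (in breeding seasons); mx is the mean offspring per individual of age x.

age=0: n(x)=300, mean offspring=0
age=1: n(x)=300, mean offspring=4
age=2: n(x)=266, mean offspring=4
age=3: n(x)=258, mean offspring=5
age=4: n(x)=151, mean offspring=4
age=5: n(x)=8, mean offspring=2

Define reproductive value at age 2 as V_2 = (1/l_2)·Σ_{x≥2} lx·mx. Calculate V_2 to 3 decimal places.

11.180

lx = nx/n0 = nx/300: 1, 1, 0.88667…, 0.86, 0.50333…, 0.02667…
lx·mx for x ≥ 2: 3.546667…, 4.3, 2.013333…, 0.053333… → sum = 9.913333…
V_2 = 9.913333… / l_2 = 9.913333… / 0.886667… = 11.180451… → 11.180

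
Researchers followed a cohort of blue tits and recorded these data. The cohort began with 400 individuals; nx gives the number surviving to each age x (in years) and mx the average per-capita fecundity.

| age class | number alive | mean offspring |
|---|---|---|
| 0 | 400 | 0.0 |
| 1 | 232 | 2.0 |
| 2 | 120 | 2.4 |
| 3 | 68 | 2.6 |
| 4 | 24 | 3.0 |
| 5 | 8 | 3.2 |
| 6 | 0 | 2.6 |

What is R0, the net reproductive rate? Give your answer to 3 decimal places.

2.566

lx = nx/n0 = nx/400: 1, 0.58, 0.3, 0.17, 0.06, 0.02, 0
lx·mx by age: 0, 1.16, 0.72, 0.442, 0.18, 0.064, 0
R0 = Σ lx·mx = 2.566 → 2.566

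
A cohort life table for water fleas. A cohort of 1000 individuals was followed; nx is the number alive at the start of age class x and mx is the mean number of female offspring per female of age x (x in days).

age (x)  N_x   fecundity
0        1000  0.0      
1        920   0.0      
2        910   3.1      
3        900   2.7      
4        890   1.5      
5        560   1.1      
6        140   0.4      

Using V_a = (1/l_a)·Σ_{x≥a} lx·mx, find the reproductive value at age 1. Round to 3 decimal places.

lx = nx/n0 = nx/1000: 1, 0.92, 0.91, 0.9, 0.89, 0.56, 0.14
lx·mx for x ≥ 1: 0, 2.821, 2.43, 1.335, 0.616, 0.056 → sum = 7.258
V_1 = 7.258 / l_1 = 7.258 / 0.92 = 7.88913… → 7.889

7.889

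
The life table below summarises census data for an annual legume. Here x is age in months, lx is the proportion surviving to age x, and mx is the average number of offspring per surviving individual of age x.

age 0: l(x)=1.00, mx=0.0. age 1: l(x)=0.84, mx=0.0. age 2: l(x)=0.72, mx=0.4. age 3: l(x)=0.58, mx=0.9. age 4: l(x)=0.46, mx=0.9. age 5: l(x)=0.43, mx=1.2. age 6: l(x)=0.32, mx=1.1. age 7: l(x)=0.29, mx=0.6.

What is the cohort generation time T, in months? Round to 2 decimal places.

4.28

lx·mx: 0, 0, 0.288, 0.522, 0.414, 0.516, 0.352, 0.174 → R0 = 2.266
x·lx·mx: 0, 0, 0.576, 1.566, 1.656, 2.58, 2.112, 1.218 → Σ = 9.708
T = 9.708 / 2.266 = 4.284201… → 4.28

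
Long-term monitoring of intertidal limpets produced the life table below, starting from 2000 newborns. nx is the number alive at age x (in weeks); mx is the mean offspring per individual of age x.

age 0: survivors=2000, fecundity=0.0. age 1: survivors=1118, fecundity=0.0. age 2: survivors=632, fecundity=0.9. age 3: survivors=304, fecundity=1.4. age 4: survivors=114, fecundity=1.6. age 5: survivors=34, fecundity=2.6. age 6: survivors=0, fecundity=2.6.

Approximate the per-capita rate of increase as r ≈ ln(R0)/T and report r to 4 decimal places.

lx = nx/n0 = nx/2000: 1, 0.559, 0.316, 0.152, 0.057, 0.017, 0
R0 = Σ lx·mx = 0 + 0 + 0.2844 + 0.2128 + 0.0912 + 0.0442 + 0 = 0.6326
Σ x·lx·mx = 1.793; T = 1.793/0.6326 = 2.83433…
r ≈ ln(R0)/T = ln(0.6326)/2.83433… = -0.161561… → -0.1616

-0.1616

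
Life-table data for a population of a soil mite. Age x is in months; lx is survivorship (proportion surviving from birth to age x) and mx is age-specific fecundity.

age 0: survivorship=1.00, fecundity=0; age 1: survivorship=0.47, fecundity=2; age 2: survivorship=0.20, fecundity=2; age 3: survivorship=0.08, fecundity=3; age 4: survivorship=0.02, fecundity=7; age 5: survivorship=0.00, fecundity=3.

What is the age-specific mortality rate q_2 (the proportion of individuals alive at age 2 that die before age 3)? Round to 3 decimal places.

0.600

q_2 = (l_2 − l_3) / l_2 = (0.2 − 0.08) / 0.2
     = 0.12 / 0.2 = 0.6 → 0.600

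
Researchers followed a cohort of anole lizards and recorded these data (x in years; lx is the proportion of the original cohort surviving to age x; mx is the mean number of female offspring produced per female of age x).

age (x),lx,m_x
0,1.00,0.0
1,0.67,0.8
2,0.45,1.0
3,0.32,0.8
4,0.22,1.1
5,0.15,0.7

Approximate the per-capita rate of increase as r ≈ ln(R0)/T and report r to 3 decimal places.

R0 = Σ lx·mx = 0 + 0.536 + 0.45 + 0.256 + 0.242 + 0.105 = 1.589
Σ x·lx·mx = 3.697; T = 3.697/1.589 = 2.32662…
r ≈ ln(R0)/T = ln(1.589)/2.32662… = 0.19905… → 0.199

0.199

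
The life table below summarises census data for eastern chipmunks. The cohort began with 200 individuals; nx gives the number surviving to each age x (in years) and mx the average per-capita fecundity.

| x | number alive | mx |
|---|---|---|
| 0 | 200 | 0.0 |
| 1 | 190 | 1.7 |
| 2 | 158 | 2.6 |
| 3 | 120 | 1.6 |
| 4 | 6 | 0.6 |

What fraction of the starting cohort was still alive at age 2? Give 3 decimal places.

0.790

l_2 = n_2/n_0 = 158/200 = 0.79 → 0.790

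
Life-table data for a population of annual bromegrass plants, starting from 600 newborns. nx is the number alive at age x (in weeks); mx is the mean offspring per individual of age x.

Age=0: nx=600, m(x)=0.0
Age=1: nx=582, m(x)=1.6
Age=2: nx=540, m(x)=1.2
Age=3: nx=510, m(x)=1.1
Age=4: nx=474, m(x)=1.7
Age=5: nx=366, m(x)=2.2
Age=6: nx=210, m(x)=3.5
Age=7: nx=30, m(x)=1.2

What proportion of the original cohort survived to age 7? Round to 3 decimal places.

l_7 = n_7/n_0 = 30/600 = 0.05 → 0.050

0.050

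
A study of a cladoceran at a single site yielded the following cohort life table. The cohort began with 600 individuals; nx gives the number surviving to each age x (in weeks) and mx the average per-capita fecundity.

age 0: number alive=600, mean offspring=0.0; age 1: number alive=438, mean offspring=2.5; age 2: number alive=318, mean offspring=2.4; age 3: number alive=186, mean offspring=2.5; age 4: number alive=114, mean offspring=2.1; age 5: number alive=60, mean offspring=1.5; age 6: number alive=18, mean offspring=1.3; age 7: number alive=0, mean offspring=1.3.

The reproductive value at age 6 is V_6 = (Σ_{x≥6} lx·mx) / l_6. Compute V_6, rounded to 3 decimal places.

lx = nx/n0 = nx/600: 1, 0.73, 0.53, 0.31, 0.19, 0.1, 0.03, 0
lx·mx for x ≥ 6: 0.039, 0 → sum = 0.039
V_6 = 0.039 / l_6 = 0.039 / 0.03 = 1.3 → 1.300

1.300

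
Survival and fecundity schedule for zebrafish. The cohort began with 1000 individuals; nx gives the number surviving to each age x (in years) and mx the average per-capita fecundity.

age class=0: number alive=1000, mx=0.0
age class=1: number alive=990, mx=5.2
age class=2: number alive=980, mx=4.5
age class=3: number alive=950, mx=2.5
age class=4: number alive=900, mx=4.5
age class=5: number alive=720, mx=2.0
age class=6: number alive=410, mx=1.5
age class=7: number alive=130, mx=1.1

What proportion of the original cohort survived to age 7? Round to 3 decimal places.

0.130

l_7 = n_7/n_0 = 130/1000 = 0.13 → 0.130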